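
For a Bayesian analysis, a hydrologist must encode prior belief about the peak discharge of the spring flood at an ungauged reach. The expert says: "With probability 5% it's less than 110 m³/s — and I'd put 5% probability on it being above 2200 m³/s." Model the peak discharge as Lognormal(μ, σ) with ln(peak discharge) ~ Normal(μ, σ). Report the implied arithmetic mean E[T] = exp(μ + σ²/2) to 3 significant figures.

E[T] ≈ 745 m³/s

If T ~ Lognormal(μ,σ) then ln T ~ Normal(μ,σ), so the p-quantile of ln T is μ + z_p·σ.
ln(110) = 4.7 and ln(2200) = 7.696; z_{0.05} = -1.645, z_{0.95} = 1.645.
σ = (7.696 − 4.7)/(1.645 − (-1.645)) = 0.911.
μ = 4.7 − (-1.645)·0.911 = 6.198.
E[T] = exp(μ + σ²/2) = exp(6.198 + 0.4146) = 745 m³/s.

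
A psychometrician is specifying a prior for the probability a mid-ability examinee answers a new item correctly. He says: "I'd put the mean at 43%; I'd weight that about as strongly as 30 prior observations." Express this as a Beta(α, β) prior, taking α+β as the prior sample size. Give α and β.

Under the effective-sample-size interpretation, Beta(α, β) has prior mean α/(α+β) and prior sample size α+β.
So α+β = 30 and α/(α+β) = 0.43, giving α = 0.43·30 = 12.9 and β = 30 − 12.9 = 17.1.

α = 12.9, β = 17.1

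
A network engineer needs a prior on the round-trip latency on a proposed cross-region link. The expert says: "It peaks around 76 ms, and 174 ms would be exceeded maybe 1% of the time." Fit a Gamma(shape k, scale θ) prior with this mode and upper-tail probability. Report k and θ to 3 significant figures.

k ≈ 7.97, θ ≈ 10.9

Gamma(k,θ) with k>1 has mode (k−1)θ, so θ = 76/(k−1).
Need P(X < 174) = 0.99 with θ tied to k this way. Start at k = 2, θ = 76: P(X<174) ≈ 0.667.
Too low — raise k to concentrate. Iterating converges to k ≈ 7.97.
Then θ = 76/(7.97−1) ≈ 10.9.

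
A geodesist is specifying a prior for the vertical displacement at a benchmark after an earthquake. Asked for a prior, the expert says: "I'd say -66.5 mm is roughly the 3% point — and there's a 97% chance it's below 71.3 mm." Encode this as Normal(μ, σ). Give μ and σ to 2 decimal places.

μ = 2.40, σ = 36.63

For Normal(μ,σ), the p-quantile is μ + z_p·σ. Here z_{0.03} = -1.881, z_{0.97} = 1.881.
So -66.5 = μ − 1.881σ and 71.3 = μ + 1.881σ.
Subtracting: σ = (71.3 − -66.5)/(1.881 − (-1.881)) = 36.63.
Then μ = -66.5 − (-1.881)·36.63 = 2.40.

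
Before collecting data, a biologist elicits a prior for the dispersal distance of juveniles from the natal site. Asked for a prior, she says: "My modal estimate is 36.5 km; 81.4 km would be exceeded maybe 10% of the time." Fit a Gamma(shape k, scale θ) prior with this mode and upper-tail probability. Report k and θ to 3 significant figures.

k ≈ 3.99, θ ≈ 12.2

Gamma(k,θ) with k>1 has mode (k−1)θ, so θ = 36.5/(k−1).
Need P(X < 81.4) = 0.9 with θ tied to k this way. Start at k = 2, θ = 36.5: P(X<81.4) ≈ 0.653.
Too low — raise k to concentrate. Iterating converges to k ≈ 3.99.
Then θ = 36.5/(3.99−1) ≈ 12.2.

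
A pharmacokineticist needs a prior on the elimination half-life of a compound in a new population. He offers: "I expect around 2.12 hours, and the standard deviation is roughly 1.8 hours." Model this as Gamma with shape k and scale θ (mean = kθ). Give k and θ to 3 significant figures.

For Gamma(k, scale θ): mean = kθ, variance = kθ², so CV = 1/√k.
CV = SD/mean = 1.8/2.12 = 0.8491, hence k = 1/CV² = 1.39.
Then θ = mean/k = 2.12/1.39 = 1.53.

k ≈ 1.39, θ ≈ 1.53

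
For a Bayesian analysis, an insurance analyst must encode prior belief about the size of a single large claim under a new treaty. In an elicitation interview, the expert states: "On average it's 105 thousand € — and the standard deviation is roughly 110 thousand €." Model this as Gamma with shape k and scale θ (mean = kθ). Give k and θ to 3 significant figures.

k ≈ 0.911, θ ≈ 115

For Gamma(k, scale θ): mean = kθ, variance = kθ², so CV = 1/√k.
CV = SD/mean = 110/105 = 1.048, hence k = 1/CV² = 0.911.
Then θ = mean/k = 105/0.911 = 115.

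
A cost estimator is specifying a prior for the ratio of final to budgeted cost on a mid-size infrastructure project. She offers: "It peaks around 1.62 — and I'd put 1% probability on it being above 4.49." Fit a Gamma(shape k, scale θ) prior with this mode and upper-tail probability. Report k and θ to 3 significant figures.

Gamma(k,θ) with k>1 has mode (k−1)θ, so θ = 1.62/(k−1).
Need P(X < 4.49) = 0.99 with θ tied to k this way. Start at k = 2, θ = 1.62: P(X<4.49) ≈ 0.764.
Too low — raise k to concentrate. Iterating converges to k ≈ 5.41.
Then θ = 1.62/(5.41−1) ≈ 0.367.

k ≈ 5.41, θ ≈ 0.367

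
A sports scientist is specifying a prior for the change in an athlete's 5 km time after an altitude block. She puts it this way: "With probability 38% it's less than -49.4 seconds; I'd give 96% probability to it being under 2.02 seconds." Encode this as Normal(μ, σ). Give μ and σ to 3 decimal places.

μ = -41.761, σ = 25.008

For Normal(μ,σ), the p-quantile is μ + z_p·σ. Here z_{0.38} = -0.3055, z_{0.96} = 1.751.
So -49.4 = μ − 0.3055σ and 2.02 = μ + 1.751σ.
Subtracting: σ = (2.02 − -49.4)/(1.751 − (-0.3055)) = 25.008.
Then μ = -49.4 − (-0.3055)·25.008 = -41.761.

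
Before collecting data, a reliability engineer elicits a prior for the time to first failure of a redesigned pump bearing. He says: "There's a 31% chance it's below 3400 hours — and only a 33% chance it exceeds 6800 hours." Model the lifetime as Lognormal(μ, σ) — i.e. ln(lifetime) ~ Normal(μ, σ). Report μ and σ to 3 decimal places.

If T ~ Lognormal(μ,σ) then ln T ~ Normal(μ,σ), so the p-quantile of ln T is μ + z_p·σ.
ln(3400) = 8.132 and ln(6800) = 8.825; z_{0.31} = -0.4959, z_{0.67} = 0.4399.
σ = (8.825 − 8.132)/(0.4399 − (-0.4959)) = 0.741.
μ = 8.132 − (-0.4959)·0.741 = 8.499.

μ ≈ 8.499, σ ≈ 0.741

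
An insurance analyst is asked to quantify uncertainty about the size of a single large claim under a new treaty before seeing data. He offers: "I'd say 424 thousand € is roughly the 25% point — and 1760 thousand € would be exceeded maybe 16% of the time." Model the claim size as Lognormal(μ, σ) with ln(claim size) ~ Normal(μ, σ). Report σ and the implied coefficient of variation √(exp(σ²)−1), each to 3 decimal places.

If T ~ Lognormal(μ,σ) then ln T ~ Normal(μ,σ), so the p-quantile of ln T is μ + z_p·σ.
ln(424) = 6.05 and ln(1760) = 7.473; z_{0.25} = -0.6745, z_{0.84} = 0.9945.
σ = (7.473 − 6.05)/(0.9945 − (-0.6745)) = 0.853.
μ = 6.05 − (-0.6745)·0.853 = 6.625.
CV = √(exp(σ²)−1) = √(exp(0.7273)−1) = 1.034.

σ ≈ 0.853, CV ≈ 1.034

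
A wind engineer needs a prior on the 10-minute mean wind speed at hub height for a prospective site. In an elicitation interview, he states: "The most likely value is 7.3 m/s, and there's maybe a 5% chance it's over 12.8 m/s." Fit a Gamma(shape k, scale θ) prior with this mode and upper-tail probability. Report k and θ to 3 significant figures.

k ≈ 9.85, θ ≈ 0.825

Gamma(k,θ) with k>1 has mode (k−1)θ, so θ = 7.3/(k−1).
Need P(X < 12.8) = 0.95 with θ tied to k this way. Start at k = 2, θ = 7.3: P(X<12.8) ≈ 0.523.
Too low — raise k to concentrate. Iterating converges to k ≈ 9.85.
Then θ = 7.3/(9.85−1) ≈ 0.825.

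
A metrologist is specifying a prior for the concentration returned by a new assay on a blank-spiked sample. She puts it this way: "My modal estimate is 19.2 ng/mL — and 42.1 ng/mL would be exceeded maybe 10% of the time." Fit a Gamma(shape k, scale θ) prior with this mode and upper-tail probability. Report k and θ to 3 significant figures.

k ≈ 4.12, θ ≈ 6.16

Gamma(k,θ) with k>1 has mode (k−1)θ, so θ = 19.2/(k−1).
Need P(X < 42.1) = 0.9 with θ tied to k this way. Start at k = 2, θ = 19.2: P(X<42.1) ≈ 0.644.
Too low — raise k to concentrate. Iterating converges to k ≈ 4.12.
Then θ = 19.2/(4.12−1) ≈ 6.16.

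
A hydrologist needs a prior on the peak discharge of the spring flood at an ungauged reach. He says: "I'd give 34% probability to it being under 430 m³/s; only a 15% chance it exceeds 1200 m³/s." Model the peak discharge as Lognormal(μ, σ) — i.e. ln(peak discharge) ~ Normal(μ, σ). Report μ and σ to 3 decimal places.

If T ~ Lognormal(μ,σ) then ln T ~ Normal(μ,σ), so the p-quantile of ln T is μ + z_p·σ.
ln(430) = 6.064 and ln(1200) = 7.09; z_{0.34} = -0.4125, z_{0.85} = 1.036.
σ = (7.09 − 6.064)/(1.036 − (-0.4125)) = 0.708.
μ = 6.064 − (-0.4125)·0.708 = 6.356.

μ ≈ 6.356, σ ≈ 0.708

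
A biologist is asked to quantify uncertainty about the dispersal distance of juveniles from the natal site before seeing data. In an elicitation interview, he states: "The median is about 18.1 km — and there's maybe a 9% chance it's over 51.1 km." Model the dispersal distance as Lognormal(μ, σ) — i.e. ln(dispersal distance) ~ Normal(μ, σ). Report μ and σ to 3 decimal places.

If T ~ Lognormal(μ,σ) then ln T ~ Normal(μ,σ), so the p-quantile of ln T is μ + z_p·σ.
ln(18.1) = 2.896 and ln(51.1) = 3.934; z_{0.5} = 0, z_{0.91} = 1.341.
σ = (3.934 − 2.896)/(1.341 − (0)) = 0.774.
μ = 2.896 − (0)·0.774 = 2.896.

μ ≈ 2.896, σ ≈ 0.774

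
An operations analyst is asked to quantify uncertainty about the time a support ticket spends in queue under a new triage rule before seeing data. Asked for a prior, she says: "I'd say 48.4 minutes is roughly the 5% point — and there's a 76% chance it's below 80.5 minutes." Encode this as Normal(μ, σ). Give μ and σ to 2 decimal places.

μ = 70.86, σ = 13.65

For Normal(μ,σ), the p-quantile is μ + z_p·σ. Here z_{0.05} = -1.645, z_{0.76} = 0.7063.
So 48.4 = μ − 1.645σ and 80.5 = μ + 0.7063σ.
Subtracting: σ = (80.5 − 48.4)/(0.7063 − (-1.645)) = 13.65.
Then μ = 48.4 − (-1.645)·13.65 = 70.86.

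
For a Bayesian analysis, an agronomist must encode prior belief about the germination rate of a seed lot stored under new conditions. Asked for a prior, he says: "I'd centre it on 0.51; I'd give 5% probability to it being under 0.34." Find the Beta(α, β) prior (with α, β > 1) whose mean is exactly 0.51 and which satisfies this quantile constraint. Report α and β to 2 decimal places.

With mean 0.51 fixed, write α = 0.51s, β = 0.49s where s = α+β.
Need P(θ < 0.34) = 0.05 under Beta(0.51s, 0.49s). Normal approximation: (q−m)/√(m(1−m)/s) ≈ z_{0.05} = -1.64, so s ≈ 0.51·0.49·(-1.64)²/(0.34−0.51)² = 23.4.
At s = 23.4: P(θ<0.34) ≈ 0.047. Adjusting to match 0.05 gives s ≈ 22.65.
So α = 0.51·22.65 ≈ 11.55, β = 0.49·22.65 ≈ 11.10.

α ≈ 11.55, β ≈ 11.10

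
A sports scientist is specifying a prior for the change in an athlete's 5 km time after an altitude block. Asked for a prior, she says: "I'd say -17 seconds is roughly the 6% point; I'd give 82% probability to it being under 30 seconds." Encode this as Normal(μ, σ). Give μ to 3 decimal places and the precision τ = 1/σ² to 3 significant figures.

For Normal(μ,σ), the p-quantile is μ + z_p·σ. Here z_{0.06} = -1.555, z_{0.82} = 0.9154.
So -17 = μ − 1.555σ and 30 = μ + 0.9154σ.
Subtracting: σ = (30 − -17)/(0.9154 − (-1.555)) = 19.027.
Then μ = -17 − (-1.555)·19.027 = 12.583.
Precision τ = 1/σ² = 1/19.03² = 0.00276.

μ = 12.583, τ = 0.00276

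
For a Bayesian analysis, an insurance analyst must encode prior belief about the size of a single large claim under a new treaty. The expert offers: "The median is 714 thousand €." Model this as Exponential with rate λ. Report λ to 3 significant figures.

Exponential median = ln 2 / λ, so λ = ln 2 / 714.0 = 0.000971.

λ ≈ 0.000971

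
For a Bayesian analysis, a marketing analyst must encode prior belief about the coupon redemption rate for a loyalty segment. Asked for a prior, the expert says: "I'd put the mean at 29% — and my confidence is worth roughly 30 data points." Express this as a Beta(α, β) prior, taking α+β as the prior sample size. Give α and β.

α = 8.7, β = 21.3

Under the effective-sample-size interpretation, Beta(α, β) has prior mean α/(α+β) and prior sample size α+β.
So α+β = 30 and α/(α+β) = 0.29, giving α = 0.29·30 = 8.7 and β = 30 − 8.7 = 21.3.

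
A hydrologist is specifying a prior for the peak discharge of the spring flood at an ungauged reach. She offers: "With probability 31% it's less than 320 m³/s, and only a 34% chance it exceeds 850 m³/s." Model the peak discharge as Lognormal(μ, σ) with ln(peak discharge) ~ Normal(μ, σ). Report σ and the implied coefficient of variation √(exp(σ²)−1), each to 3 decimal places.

σ ≈ 1.076, CV ≈ 1.476

If T ~ Lognormal(μ,σ) then ln T ~ Normal(μ,σ), so the p-quantile of ln T is μ + z_p·σ.
ln(320) = 5.768 and ln(850) = 6.745; z_{0.31} = -0.4959, z_{0.66} = 0.4125.
σ = (6.745 − 5.768)/(0.4125 − (-0.4959)) = 1.076.
μ = 5.768 − (-0.4959)·1.076 = 6.302.
CV = √(exp(σ²)−1) = √(exp(1.1568)−1) = 1.476.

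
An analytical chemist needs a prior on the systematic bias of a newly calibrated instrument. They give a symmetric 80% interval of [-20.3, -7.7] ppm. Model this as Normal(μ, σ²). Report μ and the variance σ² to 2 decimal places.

A symmetric 80% interval runs μ ± z·σ with z = 1.282.
Half-width = 6.3, so σ = 6.3/1.282 = 4.916 and σ² = 24.17.
μ is the interval midpoint, -14.00.

μ = -14.00, σ² = 24.17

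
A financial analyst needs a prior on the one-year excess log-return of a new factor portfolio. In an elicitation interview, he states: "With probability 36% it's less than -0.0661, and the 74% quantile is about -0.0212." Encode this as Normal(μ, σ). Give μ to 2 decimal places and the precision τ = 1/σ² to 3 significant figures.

The p-quantile of Normal(μ,σ) is μ + z_p·σ, with z_{0.36} = -0.3585 and z_{0.74} = 0.6433.
Eliminate σ: μ = (z₂·x₁ − z₁·x₂)/(z₂ − z₁) = (0.6433·-0.0661 − (-0.3585)·-0.0212)/1.002 = -0.05.
Then σ = (x₂ − x₁)/(z₂ − z₁) = (-0.0212 − -0.0661)/1.002 = 0.04.
Precision τ = 1/σ² = 1/0.04482² = 498.

μ = -0.05, τ = 498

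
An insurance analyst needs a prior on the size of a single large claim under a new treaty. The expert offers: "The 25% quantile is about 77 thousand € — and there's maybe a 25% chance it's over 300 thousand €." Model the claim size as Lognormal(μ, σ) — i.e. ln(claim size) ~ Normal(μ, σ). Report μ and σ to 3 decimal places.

If T ~ Lognormal(μ,σ) then ln T ~ Normal(μ,σ), so the p-quantile of ln T is μ + z_p·σ.
ln(77) = 4.344 and ln(300) = 5.704; z_{0.25} = -0.6745, z_{0.75} = 0.6745.
σ = (5.704 − 4.344)/(0.6745 − (-0.6745)) = 1.008.
μ = 4.344 − (-0.6745)·1.008 = 5.024.

μ ≈ 5.024, σ ≈ 1.008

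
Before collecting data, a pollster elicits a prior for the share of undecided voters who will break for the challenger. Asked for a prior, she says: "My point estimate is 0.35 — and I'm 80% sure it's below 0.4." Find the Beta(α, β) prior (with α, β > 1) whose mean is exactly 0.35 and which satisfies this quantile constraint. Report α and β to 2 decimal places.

With mean 0.35 fixed, write α = 0.35s, β = 0.65s where s = α+β.
Need P(θ < 0.4) = 0.8 under Beta(0.35s, 0.65s). Normal approximation: (q−m)/√(m(1−m)/s) ≈ z_{0.8} = 0.842, so s ≈ 0.35·0.65·(0.842)²/(0.4−0.35)² = 64.5.
At s = 64.5: P(θ<0.4) ≈ 0.802. Adjusting to match 0.8 gives s ≈ 63.31.
So α = 0.35·63.31 ≈ 22.16, β = 0.65·63.31 ≈ 41.15.

α ≈ 22.16, β ≈ 41.15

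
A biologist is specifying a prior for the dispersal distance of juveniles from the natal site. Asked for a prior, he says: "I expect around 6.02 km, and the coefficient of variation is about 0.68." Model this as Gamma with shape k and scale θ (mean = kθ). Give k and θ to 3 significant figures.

k ≈ 2.16, θ ≈ 2.78

For Gamma(k, scale θ): mean = kθ, variance = kθ², so CV = 1/√k.
CV = 0.68, hence k = 1/CV² = 2.16.
Then θ = mean/k = 6.02/2.16 = 2.78.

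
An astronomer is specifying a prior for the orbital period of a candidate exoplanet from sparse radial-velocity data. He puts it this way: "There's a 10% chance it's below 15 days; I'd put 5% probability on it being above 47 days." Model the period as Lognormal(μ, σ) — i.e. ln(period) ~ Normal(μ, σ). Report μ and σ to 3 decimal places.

If T ~ Lognormal(μ,σ) then ln T ~ Normal(μ,σ), so the p-quantile of ln T is μ + z_p·σ.
ln(15) = 2.708 and ln(47) = 3.85; z_{0.1} = -1.282, z_{0.95} = 1.645.
σ = (3.85 − 2.708)/(1.645 − (-1.282)) = 0.390.
μ = 2.708 − (-1.282)·0.390 = 3.208.

μ ≈ 3.208, σ ≈ 0.390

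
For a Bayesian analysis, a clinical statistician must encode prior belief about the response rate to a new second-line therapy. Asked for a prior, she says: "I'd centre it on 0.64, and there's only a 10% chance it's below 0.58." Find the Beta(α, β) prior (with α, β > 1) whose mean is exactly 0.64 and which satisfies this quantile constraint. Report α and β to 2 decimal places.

α ≈ 68.29, β ≈ 38.42

With mean 0.64 fixed, write α = 0.64s, β = 0.36s where s = α+β.
Need P(θ < 0.58) = 0.1 under Beta(0.64s, 0.36s). Normal approximation: (q−m)/√(m(1−m)/s) ≈ z_{0.1} = -1.28, so s ≈ 0.64·0.36·(-1.28)²/(0.58−0.64)² = 105.1.
At s = 105.1: P(θ<0.58) ≈ 0.102. Adjusting to match 0.1 gives s ≈ 106.71.
So α = 0.64·106.71 ≈ 68.29, β = 0.36·106.71 ≈ 38.42.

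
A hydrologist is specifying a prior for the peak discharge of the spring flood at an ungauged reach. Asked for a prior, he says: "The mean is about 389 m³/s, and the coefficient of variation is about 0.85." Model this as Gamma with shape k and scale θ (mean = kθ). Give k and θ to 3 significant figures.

k ≈ 1.38, θ ≈ 281

For Gamma(k, scale θ): mean = kθ, variance = kθ², so CV = 1/√k.
CV = 0.85, hence k = 1/CV² = 1.38.
Then θ = mean/k = 389/1.38 = 281.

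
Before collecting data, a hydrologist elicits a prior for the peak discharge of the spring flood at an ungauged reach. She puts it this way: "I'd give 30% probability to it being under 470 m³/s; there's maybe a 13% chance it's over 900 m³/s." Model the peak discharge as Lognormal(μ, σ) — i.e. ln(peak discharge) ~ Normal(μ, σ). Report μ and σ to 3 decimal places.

If T ~ Lognormal(μ,σ) then ln T ~ Normal(μ,σ), so the p-quantile of ln T is μ + z_p·σ.
ln(470) = 6.153 and ln(900) = 6.802; z_{0.3} = -0.5244, z_{0.87} = 1.126.
σ = (6.802 − 6.153)/(1.126 − (-0.5244)) = 0.394.
μ = 6.153 − (-0.5244)·0.394 = 6.359.

μ ≈ 6.359, σ ≈ 0.394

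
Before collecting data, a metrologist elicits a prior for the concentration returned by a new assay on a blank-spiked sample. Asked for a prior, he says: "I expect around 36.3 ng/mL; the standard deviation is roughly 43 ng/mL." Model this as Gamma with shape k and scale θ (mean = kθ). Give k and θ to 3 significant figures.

k ≈ 0.713, θ ≈ 50.9

For Gamma(k, scale θ): mean = kθ, variance = kθ², so CV = 1/√k.
CV = SD/mean = 43/36.3 = 1.185, hence k = 1/CV² = 0.713.
Then θ = mean/k = 36.3/0.713 = 50.9.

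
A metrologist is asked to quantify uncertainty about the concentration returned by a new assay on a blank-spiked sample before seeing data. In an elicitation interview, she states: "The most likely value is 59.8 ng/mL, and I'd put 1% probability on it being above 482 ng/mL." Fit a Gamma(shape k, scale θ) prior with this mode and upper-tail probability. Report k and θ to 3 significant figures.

Gamma(k,θ) with k>1 has mode (k−1)θ, so θ = 59.8/(k−1).
Need P(X < 482) = 0.99 with θ tied to k this way. Start at k = 2, θ = 59.8: P(X<482) ≈ 0.997.
Too high — lower k to spread out. Iterating converges to k ≈ 1.77.
Then θ = 59.8/(1.77−1) ≈ 77.7.

k ≈ 1.77, θ ≈ 77.7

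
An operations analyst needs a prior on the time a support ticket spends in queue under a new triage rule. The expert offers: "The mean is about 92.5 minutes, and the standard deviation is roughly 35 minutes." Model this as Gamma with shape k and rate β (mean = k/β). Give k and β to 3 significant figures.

For Gamma(k, rate β): mean = k/β, variance = k/β², so CV = 1/√k.
CV = SD/mean = 35/92.5 = 0.3784, hence k = 1/CV² = 6.98.
Then β = k/mean = 6.98/92.5 = 0.0755.

k ≈ 6.98, β ≈ 0.0755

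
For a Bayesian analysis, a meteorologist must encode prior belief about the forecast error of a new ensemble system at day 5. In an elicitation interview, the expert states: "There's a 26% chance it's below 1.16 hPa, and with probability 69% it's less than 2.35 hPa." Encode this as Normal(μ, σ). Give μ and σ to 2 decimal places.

For Normal(μ,σ), the p-quantile is μ + z_p·σ. Here z_{0.26} = -0.6433, z_{0.69} = 0.4959.
So 1.16 = μ − 0.6433σ and 2.35 = μ + 0.4959σ.
Subtracting: σ = (2.35 − 1.16)/(0.4959 − (-0.6433)) = 1.04.
Then μ = 1.16 − (-0.6433)·1.04 = 1.83.

μ = 1.83, σ = 1.04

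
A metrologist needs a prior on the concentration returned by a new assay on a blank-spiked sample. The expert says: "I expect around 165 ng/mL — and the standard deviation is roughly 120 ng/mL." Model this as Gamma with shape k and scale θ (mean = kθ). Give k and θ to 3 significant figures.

k ≈ 1.89, θ ≈ 87.3

For Gamma(k, scale θ): mean = kθ, variance = kθ², so CV = 1/√k.
CV = SD/mean = 120/165 = 0.7273, hence k = 1/CV² = 1.89.
Then θ = mean/k = 165/1.89 = 87.3.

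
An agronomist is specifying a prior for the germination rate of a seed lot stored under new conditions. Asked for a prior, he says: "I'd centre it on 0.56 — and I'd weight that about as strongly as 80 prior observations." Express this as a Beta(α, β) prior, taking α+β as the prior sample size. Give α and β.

Under the effective-sample-size interpretation, Beta(α, β) has prior mean α/(α+β) and prior sample size α+β.
So α+β = 80 and α/(α+β) = 0.56, giving α = 0.56·80 = 44.8 and β = 80 − 44.8 = 35.2.

α = 44.8, β = 35.2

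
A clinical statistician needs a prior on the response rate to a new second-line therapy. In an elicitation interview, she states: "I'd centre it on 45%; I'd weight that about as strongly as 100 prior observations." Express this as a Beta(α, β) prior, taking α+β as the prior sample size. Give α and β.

α = 45, β = 55

Under the effective-sample-size interpretation, Beta(α, β) has prior mean α/(α+β) and prior sample size α+β.
So α+β = 100 and α/(α+β) = 0.45, giving α = 0.45·100 = 45 and β = 100 − 45 = 55.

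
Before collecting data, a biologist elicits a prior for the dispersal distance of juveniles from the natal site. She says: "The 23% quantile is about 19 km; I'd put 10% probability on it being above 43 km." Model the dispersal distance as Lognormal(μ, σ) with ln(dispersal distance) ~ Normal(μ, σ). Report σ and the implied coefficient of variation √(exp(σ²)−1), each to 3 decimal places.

If T ~ Lognormal(μ,σ) then ln T ~ Normal(μ,σ), so the p-quantile of ln T is μ + z_p·σ.
ln(19) = 2.944 and ln(43) = 3.761; z_{0.23} = -0.7388, z_{0.9} = 1.282.
σ = (3.761 − 2.944)/(1.282 − (-0.7388)) = 0.404.
μ = 2.944 − (-0.7388)·0.404 = 3.243.
CV = √(exp(σ²)−1) = √(exp(0.1634)−1) = 0.421.

σ ≈ 0.404, CV ≈ 0.421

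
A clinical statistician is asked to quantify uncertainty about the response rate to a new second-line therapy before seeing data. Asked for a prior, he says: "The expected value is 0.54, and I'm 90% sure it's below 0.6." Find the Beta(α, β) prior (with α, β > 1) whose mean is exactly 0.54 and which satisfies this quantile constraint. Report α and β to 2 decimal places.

With mean 0.54 fixed, write α = 0.54s, β = 0.46s where s = α+β.
Need P(θ < 0.6) = 0.9 under Beta(0.54s, 0.46s). Normal approximation: (q−m)/√(m(1−m)/s) ≈ z_{0.9} = 1.28, so s ≈ 0.54·0.46·(1.28)²/(0.6−0.54)² = 113.3.
At s = 113.3: P(θ<0.6) ≈ 0.901. Adjusting to match 0.9 gives s ≈ 112.41.
So α = 0.54·112.41 ≈ 60.70, β = 0.46·112.41 ≈ 51.71.

α ≈ 60.70, β ≈ 51.71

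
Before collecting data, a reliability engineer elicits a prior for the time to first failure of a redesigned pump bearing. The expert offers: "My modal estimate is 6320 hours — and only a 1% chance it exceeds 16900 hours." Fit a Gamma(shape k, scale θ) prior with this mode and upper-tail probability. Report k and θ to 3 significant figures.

k ≈ 5.78, θ ≈ 1320

Gamma(k,θ) with k>1 has mode (k−1)θ, so θ = 6320/(k−1).
Need P(X < 16900) = 0.99 with θ tied to k this way. Start at k = 2, θ = 6320: P(X<16900) ≈ 0.747.
Too low — raise k to concentrate. Iterating converges to k ≈ 5.78.
Then θ = 6320/(5.78−1) ≈ 1320.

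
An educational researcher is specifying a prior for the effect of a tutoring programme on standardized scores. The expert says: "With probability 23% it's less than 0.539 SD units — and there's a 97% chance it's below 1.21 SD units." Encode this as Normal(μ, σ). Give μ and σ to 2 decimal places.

μ = 0.73, σ = 0.26

For Normal(μ,σ), the p-quantile is μ + z_p·σ. Here z_{0.23} = -0.7388, z_{0.97} = 1.881.
So 0.539 = μ − 0.7388σ and 1.21 = μ + 1.881σ.
Subtracting: σ = (1.21 − 0.539)/(1.881 − (-0.7388)) = 0.26.
Then μ = 0.539 − (-0.7388)·0.26 = 0.73.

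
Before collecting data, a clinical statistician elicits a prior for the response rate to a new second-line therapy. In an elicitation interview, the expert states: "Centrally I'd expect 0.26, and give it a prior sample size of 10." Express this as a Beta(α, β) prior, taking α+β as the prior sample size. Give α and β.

α = 2.6, β = 7.4

Under the effective-sample-size interpretation, Beta(α, β) has prior mean α/(α+β) and prior sample size α+β.
So α+β = 10 and α/(α+β) = 0.26, giving α = 0.26·10 = 2.6 and β = 10 − 2.6 = 7.4.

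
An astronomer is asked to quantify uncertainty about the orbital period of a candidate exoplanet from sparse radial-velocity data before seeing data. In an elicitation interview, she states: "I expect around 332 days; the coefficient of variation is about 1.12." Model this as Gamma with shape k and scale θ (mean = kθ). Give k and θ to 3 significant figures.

k ≈ 0.797, θ ≈ 416

For Gamma(k, scale θ): mean = kθ, variance = kθ², so CV = 1/√k.
CV = 1.12, hence k = 1/CV² = 0.797.
Then θ = mean/k = 332/0.797 = 416.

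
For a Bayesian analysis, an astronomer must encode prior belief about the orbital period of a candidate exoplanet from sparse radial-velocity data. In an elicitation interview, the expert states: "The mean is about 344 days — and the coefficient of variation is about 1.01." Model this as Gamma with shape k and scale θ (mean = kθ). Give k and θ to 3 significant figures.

For Gamma(k, scale θ): mean = kθ, variance = kθ², so CV = 1/√k.
CV = 1.01, hence k = 1/CV² = 0.98.
Then θ = mean/k = 344/0.98 = 351.

k ≈ 0.98, θ ≈ 351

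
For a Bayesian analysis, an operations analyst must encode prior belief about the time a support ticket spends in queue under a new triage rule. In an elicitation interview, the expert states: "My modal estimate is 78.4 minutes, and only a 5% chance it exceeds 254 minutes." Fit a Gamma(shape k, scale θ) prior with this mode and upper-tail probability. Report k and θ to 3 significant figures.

Gamma(k,θ) with k>1 has mode (k−1)θ, so θ = 78.4/(k−1).
Need P(X < 254) = 0.95 with θ tied to k this way. Start at k = 2, θ = 78.4: P(X<254) ≈ 0.834.
Too low — raise k to concentrate. Iterating converges to k ≈ 2.89.
Then θ = 78.4/(2.89−1) ≈ 41.4.

k ≈ 2.89, θ ≈ 41.4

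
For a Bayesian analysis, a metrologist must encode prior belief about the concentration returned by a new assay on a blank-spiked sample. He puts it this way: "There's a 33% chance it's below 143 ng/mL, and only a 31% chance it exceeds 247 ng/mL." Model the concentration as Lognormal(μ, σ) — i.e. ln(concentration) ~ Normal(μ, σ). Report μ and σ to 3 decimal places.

If T ~ Lognormal(μ,σ) then ln T ~ Normal(μ,σ), so the p-quantile of ln T is μ + z_p·σ.
ln(143) = 4.963 and ln(247) = 5.509; z_{0.33} = -0.4399, z_{0.69} = 0.4959.
σ = (5.509 − 4.963)/(0.4959 − (-0.4399)) = 0.584.
μ = 4.963 − (-0.4399)·0.584 = 5.220.

μ ≈ 5.220, σ ≈ 0.584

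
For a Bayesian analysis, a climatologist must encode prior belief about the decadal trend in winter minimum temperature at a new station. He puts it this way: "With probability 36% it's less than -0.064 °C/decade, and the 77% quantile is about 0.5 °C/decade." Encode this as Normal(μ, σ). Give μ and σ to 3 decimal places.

μ = 0.120, σ = 0.514

For Normal(μ,σ), the p-quantile is μ + z_p·σ. Here z_{0.36} = -0.3585, z_{0.77} = 0.7388.
So -0.064 = μ − 0.3585σ and 0.5 = μ + 0.7388σ.
Subtracting: σ = (0.5 − -0.064)/(0.7388 − (-0.3585)) = 0.514.
Then μ = -0.064 − (-0.3585)·0.514 = 0.120.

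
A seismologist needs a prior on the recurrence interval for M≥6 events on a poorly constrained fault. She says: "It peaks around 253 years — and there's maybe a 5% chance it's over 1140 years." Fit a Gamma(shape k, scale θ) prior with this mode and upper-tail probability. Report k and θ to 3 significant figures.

k ≈ 2.08, θ ≈ 234

Gamma(k,θ) with k>1 has mode (k−1)θ, so θ = 253/(k−1).
Need P(X < 1140) = 0.95 with θ tied to k this way. Start at k = 2, θ = 253: P(X<1140) ≈ 0.939.
Too low — raise k to concentrate. Iterating converges to k ≈ 2.08.
Then θ = 253/(2.08−1) ≈ 234.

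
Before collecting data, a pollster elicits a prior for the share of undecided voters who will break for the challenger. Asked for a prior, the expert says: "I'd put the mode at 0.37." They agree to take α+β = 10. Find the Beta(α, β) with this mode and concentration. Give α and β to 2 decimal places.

For α,β > 1 the Beta mode is (α−1)/(α+β−2). With α+β = 10, the mode is (α−1)/8.
Set (α−1)/8 = 0.37 → α = 1 + 0.37·8 = 3.96.
β = 10 − α = 6.04.

α = 3.96, β = 6.04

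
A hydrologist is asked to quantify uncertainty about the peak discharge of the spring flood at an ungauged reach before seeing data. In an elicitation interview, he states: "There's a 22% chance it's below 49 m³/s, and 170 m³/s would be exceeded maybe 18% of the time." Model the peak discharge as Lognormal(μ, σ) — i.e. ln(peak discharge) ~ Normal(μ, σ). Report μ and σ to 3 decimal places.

If T ~ Lognormal(μ,σ) then ln T ~ Normal(μ,σ), so the p-quantile of ln T is μ + z_p·σ.
ln(49) = 3.892 and ln(170) = 5.136; z_{0.22} = -0.7722, z_{0.82} = 0.9154.
σ = (5.136 − 3.892)/(0.9154 − (-0.7722)) = 0.737.
μ = 3.892 − (-0.7722)·0.737 = 4.461.

μ ≈ 4.461, σ ≈ 0.737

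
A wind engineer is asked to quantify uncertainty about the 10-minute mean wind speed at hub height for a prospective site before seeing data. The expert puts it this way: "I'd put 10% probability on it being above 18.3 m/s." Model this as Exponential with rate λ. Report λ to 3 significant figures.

λ ≈ 0.126

P(T > 18.3) = e^(−λ·18.3) = 0.1, so λ = −ln(0.1)/18.3 = 0.126.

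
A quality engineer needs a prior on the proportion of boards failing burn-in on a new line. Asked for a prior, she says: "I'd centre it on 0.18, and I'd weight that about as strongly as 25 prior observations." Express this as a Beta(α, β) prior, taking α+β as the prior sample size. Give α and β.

Under the effective-sample-size interpretation, Beta(α, β) has prior mean α/(α+β) and prior sample size α+β.
So α+β = 25 and α/(α+β) = 0.18, giving α = 0.18·25 = 4.5 and β = 25 − 4.5 = 20.5.

α = 4.5, β = 20.5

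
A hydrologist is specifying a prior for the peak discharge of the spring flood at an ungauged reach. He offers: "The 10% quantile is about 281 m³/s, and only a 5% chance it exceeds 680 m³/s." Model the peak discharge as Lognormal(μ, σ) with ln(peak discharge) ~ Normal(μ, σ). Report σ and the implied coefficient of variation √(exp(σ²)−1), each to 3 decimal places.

σ ≈ 0.302, CV ≈ 0.309

If T ~ Lognormal(μ,σ) then ln T ~ Normal(μ,σ), so the p-quantile of ln T is μ + z_p·σ.
ln(281) = 5.638 and ln(680) = 6.522; z_{0.1} = -1.282, z_{0.95} = 1.645.
σ = (6.522 − 5.638)/(1.645 − (-1.282)) = 0.302.
μ = 5.638 − (-1.282)·0.302 = 6.025.
CV = √(exp(σ²)−1) = √(exp(0.0912)−1) = 0.309.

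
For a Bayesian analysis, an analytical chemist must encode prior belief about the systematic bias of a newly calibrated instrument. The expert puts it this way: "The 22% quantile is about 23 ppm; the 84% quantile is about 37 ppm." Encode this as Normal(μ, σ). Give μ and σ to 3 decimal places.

The p-quantile of Normal(μ,σ) is μ + z_p·σ, with z_{0.22} = -0.7722 and z_{0.84} = 0.9945.
Eliminate σ: μ = (z₂·x₁ − z₁·x₂)/(z₂ − z₁) = (0.9945·23 − (-0.7722)·37)/1.767 = 29.119.
Then σ = (x₂ − x₁)/(z₂ − z₁) = (37 − 23)/1.767 = 7.925.

μ = 29.119, σ = 7.925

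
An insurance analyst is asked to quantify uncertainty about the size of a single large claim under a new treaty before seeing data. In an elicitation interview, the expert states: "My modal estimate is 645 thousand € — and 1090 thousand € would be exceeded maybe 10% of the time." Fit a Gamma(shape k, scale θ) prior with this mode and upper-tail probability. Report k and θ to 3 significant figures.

Gamma(k,θ) with k>1 has mode (k−1)θ, so θ = 645/(k−1).
Need P(X < 1090) = 0.9 with θ tied to k this way. Start at k = 2, θ = 645: P(X<1090) ≈ 0.504.
Too low — raise k to concentrate. Iterating converges to k ≈ 7.87.
Then θ = 645/(7.87−1) ≈ 93.9.

k ≈ 7.87, θ ≈ 93.9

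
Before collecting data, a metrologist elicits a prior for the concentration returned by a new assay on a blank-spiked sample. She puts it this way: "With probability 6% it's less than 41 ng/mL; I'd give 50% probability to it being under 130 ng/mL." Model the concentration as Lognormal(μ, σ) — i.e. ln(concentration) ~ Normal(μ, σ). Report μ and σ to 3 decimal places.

μ ≈ 4.868, σ ≈ 0.742

If T ~ Lognormal(μ,σ) then ln T ~ Normal(μ,σ), so the p-quantile of ln T is μ + z_p·σ.
ln(41) = 3.714 and ln(130) = 4.868; z_{0.06} = -1.555, z_{0.5} = 0.
σ = (4.868 − 3.714)/(0 − (-1.555)) = 0.742.
μ = 3.714 − (-1.555)·0.742 = 4.868.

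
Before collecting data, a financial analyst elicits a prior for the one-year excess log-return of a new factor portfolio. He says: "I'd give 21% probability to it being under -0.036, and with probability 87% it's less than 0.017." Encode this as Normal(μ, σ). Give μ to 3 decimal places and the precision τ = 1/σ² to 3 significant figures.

For Normal(μ,σ), the p-quantile is μ + z_p·σ. Here z_{0.21} = -0.8064, z_{0.87} = 1.126.
So -0.036 = μ − 0.8064σ and 0.017 = μ + 1.126σ.
Subtracting: σ = (0.017 − -0.036)/(1.126 − (-0.8064)) = 0.027.
Then μ = -0.036 − (-0.8064)·0.027 = -0.014.
Precision τ = 1/σ² = 1/0.02742² = 1330.

μ = -0.014, τ = 1330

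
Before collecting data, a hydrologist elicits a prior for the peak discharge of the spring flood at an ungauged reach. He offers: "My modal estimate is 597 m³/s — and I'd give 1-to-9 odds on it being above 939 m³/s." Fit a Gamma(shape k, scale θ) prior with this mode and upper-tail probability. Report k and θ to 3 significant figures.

Gamma(k,θ) with k>1 has mode (k−1)θ, so θ = 597/(k−1).
Need P(X < 939) = 0.9 with θ tied to k this way. Start at k = 2, θ = 597: P(X<939) ≈ 0.466.
Too low — raise k to concentrate. Iterating converges to k ≈ 10.1.
Then θ = 597/(10.1−1) ≈ 65.3.

k ≈ 10.1, θ ≈ 65.3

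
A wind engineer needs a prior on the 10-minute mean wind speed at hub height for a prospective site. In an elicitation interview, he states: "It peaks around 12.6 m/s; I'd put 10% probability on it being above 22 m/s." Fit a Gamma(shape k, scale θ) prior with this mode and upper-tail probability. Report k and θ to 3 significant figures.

Gamma(k,θ) with k>1 has mode (k−1)θ, so θ = 12.6/(k−1).
Need P(X < 22) = 0.9 with θ tied to k this way. Start at k = 2, θ = 12.6: P(X<22) ≈ 0.521.
Too low — raise k to concentrate. Iterating converges to k ≈ 7.11.
Then θ = 12.6/(7.11−1) ≈ 2.06.

k ≈ 7.11, θ ≈ 2.06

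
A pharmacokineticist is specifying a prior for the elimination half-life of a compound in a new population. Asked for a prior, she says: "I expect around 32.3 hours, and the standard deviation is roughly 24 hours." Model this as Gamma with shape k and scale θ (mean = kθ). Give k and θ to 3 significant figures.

For Gamma(k, scale θ): mean = kθ, variance = kθ², so CV = 1/√k.
CV = SD/mean = 24/32.3 = 0.743, hence k = 1/CV² = 1.81.
Then θ = mean/k = 32.3/1.81 = 17.8.

k ≈ 1.81, θ ≈ 17.8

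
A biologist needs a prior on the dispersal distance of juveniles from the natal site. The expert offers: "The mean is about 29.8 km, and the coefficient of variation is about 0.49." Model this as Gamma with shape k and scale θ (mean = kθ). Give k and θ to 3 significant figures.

k ≈ 4.16, θ ≈ 7.15

For Gamma(k, scale θ): mean = kθ, variance = kθ², so CV = 1/√k.
CV = 0.49, hence k = 1/CV² = 4.16.
Then θ = mean/k = 29.8/4.16 = 7.15.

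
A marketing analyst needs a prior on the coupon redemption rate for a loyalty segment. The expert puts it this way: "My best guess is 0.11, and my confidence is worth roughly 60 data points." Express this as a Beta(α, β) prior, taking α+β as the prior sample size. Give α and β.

α = 6.6, β = 53.4

Under the effective-sample-size interpretation, Beta(α, β) has prior mean α/(α+β) and prior sample size α+β.
So α+β = 60 and α/(α+β) = 0.11, giving α = 0.11·60 = 6.6 and β = 60 − 6.6 = 53.4.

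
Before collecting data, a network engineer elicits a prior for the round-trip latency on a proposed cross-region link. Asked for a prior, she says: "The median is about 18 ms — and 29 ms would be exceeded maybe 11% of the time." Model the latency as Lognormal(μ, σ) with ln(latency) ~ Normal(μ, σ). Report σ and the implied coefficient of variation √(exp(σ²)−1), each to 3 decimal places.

σ ≈ 0.389, CV ≈ 0.404

If T ~ Lognormal(μ,σ) then ln T ~ Normal(μ,σ), so the p-quantile of ln T is μ + z_p·σ.
ln(18) = 2.89 and ln(29) = 3.367; z_{0.5} = 0, z_{0.89} = 1.227.
σ = (3.367 − 2.89)/(1.227 − (0)) = 0.389.
μ = 2.89 − (0)·0.389 = 2.890.
CV = √(exp(σ²)−1) = √(exp(0.1512)−1) = 0.404.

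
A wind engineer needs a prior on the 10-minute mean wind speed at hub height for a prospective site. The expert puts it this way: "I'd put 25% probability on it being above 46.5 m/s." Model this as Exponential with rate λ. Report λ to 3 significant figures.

P(T > 46.5) = e^(−λ·46.5) = 0.25, so λ = −ln(0.25)/46.5 = 0.0298.

λ ≈ 0.0298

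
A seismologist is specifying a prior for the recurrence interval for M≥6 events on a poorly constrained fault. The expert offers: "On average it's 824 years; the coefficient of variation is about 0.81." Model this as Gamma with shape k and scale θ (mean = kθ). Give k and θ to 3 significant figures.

For Gamma(k, scale θ): mean = kθ, variance = kθ², so CV = 1/√k.
CV = 0.81, hence k = 1/CV² = 1.52.
Then θ = mean/k = 824/1.52 = 541.

k ≈ 1.52, θ ≈ 541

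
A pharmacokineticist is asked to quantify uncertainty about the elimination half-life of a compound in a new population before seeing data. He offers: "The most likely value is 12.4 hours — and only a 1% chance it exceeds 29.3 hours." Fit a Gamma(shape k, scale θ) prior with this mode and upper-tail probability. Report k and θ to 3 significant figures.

Gamma(k,θ) with k>1 has mode (k−1)θ, so θ = 12.4/(k−1).
Need P(X < 29.3) = 0.99 with θ tied to k this way. Start at k = 2, θ = 12.4: P(X<29.3) ≈ 0.683.
Too low — raise k to concentrate. Iterating converges to k ≈ 7.43.
Then θ = 12.4/(7.43−1) ≈ 1.93.

k ≈ 7.43, θ ≈ 1.93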